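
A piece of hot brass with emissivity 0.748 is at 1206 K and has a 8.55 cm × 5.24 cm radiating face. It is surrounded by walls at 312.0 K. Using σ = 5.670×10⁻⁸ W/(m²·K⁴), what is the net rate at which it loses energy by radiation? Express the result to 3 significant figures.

Net loss ≈ 400 W

Area A = 0.0855 × 0.0524 = 4.4802×10⁻³ m².
Net radiated power P_net = εσA(T⁴ − T₀⁴) = 0.748×5.670×10⁻⁸×4.4802×10⁻³×(1206⁴ − 312.0⁴).
T⁴ − T₀⁴ = 2.11538×10¹² − 9.47585×10⁹ = 2.10590×10¹² K⁴, so P_net = 400 W.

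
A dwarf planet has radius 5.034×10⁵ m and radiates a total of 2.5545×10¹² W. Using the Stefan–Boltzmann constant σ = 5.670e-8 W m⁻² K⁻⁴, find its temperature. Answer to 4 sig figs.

Surface area A = 4πR² = 4π(5.034×10⁵ m)² = 3.18446×10¹² m².
P = σAT⁴ ⇒ T = (P/(σA))^(1/4) = (2.5545×10¹²/(5.670×10⁻⁸×3.18446×10¹²))^(1/4) = 61.33 K.

T ≈ 61.33 K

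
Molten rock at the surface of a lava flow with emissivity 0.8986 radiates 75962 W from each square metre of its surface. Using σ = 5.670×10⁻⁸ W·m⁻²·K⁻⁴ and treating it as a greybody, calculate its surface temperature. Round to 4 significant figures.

T ≈ 1105 K

I = εσT⁴, so T = (I/εσ)^(1/4) = (75962/(0.8986×5.670×10⁻⁸))^(1/4) = 1105 K.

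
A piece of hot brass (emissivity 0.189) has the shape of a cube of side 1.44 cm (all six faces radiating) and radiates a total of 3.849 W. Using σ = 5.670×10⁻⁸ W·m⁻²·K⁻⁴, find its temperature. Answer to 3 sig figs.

Area A = 6s² = 6×(0.0144 m)² = 1.24416×10⁻³ m².
P = εσAT⁴ ⇒ T = (P/(εσA))^(1/4) = (3.849/(0.189×5.670×10⁻⁸×1.24416×10⁻³))^(1/4) = 733 K.

T ≈ 733 K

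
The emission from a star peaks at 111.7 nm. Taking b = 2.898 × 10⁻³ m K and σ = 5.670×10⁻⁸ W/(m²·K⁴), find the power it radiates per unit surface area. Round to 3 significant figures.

Wien's law: T = b/λ_max = 2.898×10⁻³/1.117×10⁻⁷ = 25944.5 K.
Then I = σT⁴ = 5.670×10⁻⁸×(25944.5)⁴ = 2.57×10¹⁰ W/m².

I ≈ 2.57×10¹⁰ W/m²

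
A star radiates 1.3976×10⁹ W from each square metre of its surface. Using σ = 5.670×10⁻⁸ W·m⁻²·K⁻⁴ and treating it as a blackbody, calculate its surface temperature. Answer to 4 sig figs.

T ≈ 1.253×10⁴ K

I = σT⁴, so T = (I/σ)^(1/4) = (1.3976×10⁹/(5.670×10⁻⁸))^(1/4) = 1.253×10⁴ K.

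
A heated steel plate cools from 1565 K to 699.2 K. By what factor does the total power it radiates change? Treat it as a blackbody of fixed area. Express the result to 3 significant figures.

P₂/P₁ ≈ 0.0398

P ∝ T⁴, so P₂/P₁ = (T₂/T₁)⁴ = (699.2/1565)⁴ = (0.446773)⁴ = 0.0398.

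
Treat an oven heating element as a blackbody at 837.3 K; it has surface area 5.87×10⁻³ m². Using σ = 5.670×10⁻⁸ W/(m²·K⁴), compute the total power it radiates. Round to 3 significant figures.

P ≈ 164 W

Area A = 5.87×10⁻³ m².
P = σAT⁴ = 5.670×10⁻⁸ × 5.87×10⁻³ × (837.3)⁴ = 164 W.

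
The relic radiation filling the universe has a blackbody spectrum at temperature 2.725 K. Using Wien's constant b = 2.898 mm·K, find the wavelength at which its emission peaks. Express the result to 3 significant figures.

λ_max ≈ 1.06 mm

Wien's displacement law: λ_max = b/T = (2.898×10⁻³ m·K)/(2.725 K) = 1.063×10⁻³ m.
That is 1.06 mm, in the microwave range.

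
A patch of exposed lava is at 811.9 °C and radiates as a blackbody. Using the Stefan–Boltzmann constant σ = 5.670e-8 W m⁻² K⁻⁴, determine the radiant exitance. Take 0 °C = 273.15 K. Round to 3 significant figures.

T = 811.9 °C + 273.15 = 1085.05 K.
Stefan–Boltzmann: I = σT⁴ = 5.670×10⁻⁸ × (1085.05)⁴ = 7.86×10⁴ W/m².

I ≈ 7.86×10⁴ W/m²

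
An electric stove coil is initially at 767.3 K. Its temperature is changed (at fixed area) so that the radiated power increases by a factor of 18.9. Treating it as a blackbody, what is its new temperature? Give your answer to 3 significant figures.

P ∝ T⁴, so T₂/T₁ = (P₂/P₁)^(1/4) = (18.9)^(1/4) = 2.08505.
T₂ = 767.3 × 2.08505 = 1.60×10³ K.

T₂ ≈ 1.60×10³ K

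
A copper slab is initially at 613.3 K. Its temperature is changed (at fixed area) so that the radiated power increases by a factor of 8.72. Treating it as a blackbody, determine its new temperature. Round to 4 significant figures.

T₂ ≈ 1054 K

P ∝ T⁴, so T₂/T₁ = (P₂/P₁)^(1/4) = (8.72)^(1/4) = 1.71842.
T₂ = 613.3 × 1.71842 = 1054 K.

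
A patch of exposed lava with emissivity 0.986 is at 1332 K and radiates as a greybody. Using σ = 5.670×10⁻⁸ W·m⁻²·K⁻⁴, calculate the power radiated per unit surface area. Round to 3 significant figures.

Stefan–Boltzmann: I = εσT⁴ = 0.986 × 5.670×10⁻⁸ × (1332)⁴ = 1.76×10⁵ W/m².

I ≈ 1.76×10⁵ W/m²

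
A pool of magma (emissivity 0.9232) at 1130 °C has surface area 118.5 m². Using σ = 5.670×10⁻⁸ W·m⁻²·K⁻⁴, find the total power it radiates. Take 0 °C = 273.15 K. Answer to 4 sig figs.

T = 1130 °C + 273.15 = 1403.15 K.
Area A = 118.5 m².
P = εσAT⁴ = 0.9232 × 5.670×10⁻⁸ × 118.5 × (1403.15)⁴ = 2.404×10⁷ W.

P ≈ 2.404×10⁷ W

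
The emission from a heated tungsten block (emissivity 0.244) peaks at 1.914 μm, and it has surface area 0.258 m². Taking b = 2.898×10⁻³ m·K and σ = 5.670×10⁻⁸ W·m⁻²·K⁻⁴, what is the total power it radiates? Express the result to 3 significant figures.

P ≈ 1.88×10⁴ W

Wien's law: T = b/λ_max = 2.898×10⁻³/1.914×10⁻⁶ = 1514.11 K.
Area A = 0.258 m².
Then P = εσAT⁴ = 0.244×5.670×10⁻⁸×0.258×(1514.11)⁴ = 1.88×10⁴ W.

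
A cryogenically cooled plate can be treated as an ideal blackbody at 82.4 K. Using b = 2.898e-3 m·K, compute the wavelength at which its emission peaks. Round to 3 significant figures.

Wien's displacement law: λ_max = b/T = (2.898×10⁻³ m·K)/(82.4 K) = 3.517×10⁻⁵ m.
That is 35.2 μm, in the infrared range.

λ_max ≈ 35.2 μm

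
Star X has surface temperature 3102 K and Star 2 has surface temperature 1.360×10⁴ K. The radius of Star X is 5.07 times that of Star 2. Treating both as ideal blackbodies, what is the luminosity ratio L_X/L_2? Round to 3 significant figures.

L ∝ R²T⁴, so L_X/L_2 = (R_X/R_2)²(T_X/T_2)⁴ = (5.07)² × (3102/1.360×10⁴)⁴ = 25.7049 × 2.70652×10⁻³ = 0.0696.

L_X/L_2 ≈ 0.0696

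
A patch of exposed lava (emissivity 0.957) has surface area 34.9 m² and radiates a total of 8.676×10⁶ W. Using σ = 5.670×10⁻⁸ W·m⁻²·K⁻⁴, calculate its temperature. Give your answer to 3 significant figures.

Area A = 34.9 m².
P = εσAT⁴ ⇒ T = (P/(εσA))^(1/4) = (8.676×10⁶/(0.957×5.670×10⁻⁸×34.9))^(1/4) = 1.46×10³ K.

T ≈ 1.46×10³ K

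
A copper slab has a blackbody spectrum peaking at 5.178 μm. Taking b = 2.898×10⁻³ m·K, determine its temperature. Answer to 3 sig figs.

T ≈ 560 K

Wien's law gives T = b/λ_max = (2.898×10⁻³ m·K)/(5.178×10⁻⁶ m) = 560 K.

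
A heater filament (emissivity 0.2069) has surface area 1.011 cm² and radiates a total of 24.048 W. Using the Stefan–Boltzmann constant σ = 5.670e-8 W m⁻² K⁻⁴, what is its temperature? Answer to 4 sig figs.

T ≈ 2122 K

Area A = 1.011 cm² = 1.011×10⁻⁴ m².
P = εσAT⁴ ⇒ T = (P/(εσA))^(1/4) = (24.048/(0.2069×5.670×10⁻⁸×1.011×10⁻⁴))^(1/4) = 2122 K.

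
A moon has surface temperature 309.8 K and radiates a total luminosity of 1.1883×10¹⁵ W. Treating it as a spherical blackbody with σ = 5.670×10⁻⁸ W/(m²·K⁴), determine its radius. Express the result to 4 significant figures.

R ≈ 4.255×10⁵ m

L = 4πR²σT⁴ ⇒ R = √(L/(4πσT⁴)).
σT⁴ = 522.286 W/m², so R = √(1.1883×10¹⁵/(4π×522.286)) = 4.255×10⁵ m.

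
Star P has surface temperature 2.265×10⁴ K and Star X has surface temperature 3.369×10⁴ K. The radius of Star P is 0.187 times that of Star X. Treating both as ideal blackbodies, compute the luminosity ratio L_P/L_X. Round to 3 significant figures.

L_P/L_X ≈ 7.14×10⁻³

L ∝ R²T⁴, so L_P/L_X = (R_P/R_X)²(T_P/T_X)⁴ = (0.187)² × (2.265×10⁴/3.369×10⁴)⁴ = 0.034969 × 0.204300 = 7.14×10⁻³.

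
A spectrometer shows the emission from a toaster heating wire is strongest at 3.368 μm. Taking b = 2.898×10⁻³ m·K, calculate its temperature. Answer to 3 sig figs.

Wien's law gives T = b/λ_max = (2.898×10⁻³ m·K)/(3.368×10⁻⁶ m) = 860 K.

T ≈ 860 K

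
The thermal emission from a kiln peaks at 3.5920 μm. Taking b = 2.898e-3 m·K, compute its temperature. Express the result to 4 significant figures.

T ≈ 806.8 K

Wien's law gives T = b/λ_max = (2.898×10⁻³ m·K)/(3.5920×10⁻⁶ m) = 806.8 K.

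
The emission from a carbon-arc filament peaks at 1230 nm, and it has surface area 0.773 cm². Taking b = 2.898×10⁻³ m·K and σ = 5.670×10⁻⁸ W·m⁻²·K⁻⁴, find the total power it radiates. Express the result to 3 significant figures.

P ≈ 135 W

Wien's law: T = b/λ_max = 2.898×10⁻³/1.230×10⁻⁶ = 2356.10 K.
Area A = 0.773 cm² = 7.73×10⁻⁵ m².
Then P = σAT⁴ = 5.670×10⁻⁸×7.73×10⁻⁵×(2356.10)⁴ = 135 W.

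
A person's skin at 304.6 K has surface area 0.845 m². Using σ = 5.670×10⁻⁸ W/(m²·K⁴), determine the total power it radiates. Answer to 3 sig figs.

P ≈ 412 W

Area A = 0.845 m².
P = σAT⁴ = 5.670×10⁻⁸ × 0.845 × (304.6)⁴ = 412 W.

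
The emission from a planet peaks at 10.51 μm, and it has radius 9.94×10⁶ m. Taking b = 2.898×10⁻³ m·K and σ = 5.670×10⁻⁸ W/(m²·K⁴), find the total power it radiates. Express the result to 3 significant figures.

P ≈ 4.07×10¹⁷ W

Wien's law: T = b/λ_max = 2.898×10⁻³/1.051×10⁻⁵ = 275.737 K.
Surface area A = 4πR² = 4π(9.94×10⁶ m)² = 1.24160×10¹⁵ m².
Then P = σAT⁴ = 5.670×10⁻⁸×1.24160×10¹⁵×(275.737)⁴ = 4.07×10¹⁷ W.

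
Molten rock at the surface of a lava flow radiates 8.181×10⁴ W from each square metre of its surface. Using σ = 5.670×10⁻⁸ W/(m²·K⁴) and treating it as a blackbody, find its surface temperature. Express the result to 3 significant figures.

I = σT⁴, so T = (I/σ)^(1/4) = (8.181×10⁴/(5.670×10⁻⁸))^(1/4) = 1.10×10³ K.

T ≈ 1.10×10³ K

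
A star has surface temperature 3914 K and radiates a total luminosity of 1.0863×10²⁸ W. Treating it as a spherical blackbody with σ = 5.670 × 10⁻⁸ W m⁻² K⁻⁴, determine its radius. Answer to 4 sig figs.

L = 4πR²σT⁴ ⇒ R = √(L/(4πσT⁴)).
σT⁴ = 1.33066×10⁷ W/m², so R = √(1.0863×10²⁸/(4π×1.33066×10⁷)) = 8.060×10⁹ m.

R ≈ 8.060×10⁹ m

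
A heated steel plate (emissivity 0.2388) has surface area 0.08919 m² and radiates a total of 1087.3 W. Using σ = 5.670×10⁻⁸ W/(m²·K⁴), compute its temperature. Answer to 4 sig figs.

Area A = 0.08919 m².
P = εσAT⁴ ⇒ T = (P/(εσA))^(1/4) = (1087.3/(0.2388×5.670×10⁻⁸×0.08919))^(1/4) = 974.1 K.

T ≈ 974.1 K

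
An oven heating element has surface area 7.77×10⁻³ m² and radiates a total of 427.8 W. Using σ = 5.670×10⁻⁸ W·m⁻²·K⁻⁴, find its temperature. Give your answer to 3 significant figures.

T ≈ 993 K

Area A = 7.77×10⁻³ m².
P = σAT⁴ ⇒ T = (P/(σA))^(1/4) = (427.8/(5.670×10⁻⁸×7.77×10⁻³))^(1/4) = 993 K.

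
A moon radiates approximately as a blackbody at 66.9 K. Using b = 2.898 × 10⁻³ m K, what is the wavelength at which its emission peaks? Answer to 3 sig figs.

Wien's displacement law: λ_max = b/T = (2.898×10⁻³ m·K)/(66.9 K) = 4.332×10⁻⁵ m.
That is 43.3 μm, in the infrared range.

λ_max ≈ 43.3 μm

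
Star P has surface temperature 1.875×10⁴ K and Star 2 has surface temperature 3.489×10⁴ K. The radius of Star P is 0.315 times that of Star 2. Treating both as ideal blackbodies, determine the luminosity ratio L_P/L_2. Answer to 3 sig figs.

L_P/L_2 ≈ 8.28×10⁻³

L ∝ R²T⁴, so L_P/L_2 = (R_P/R_2)²(T_P/T_2)⁴ = (0.315)² × (1.875×10⁴/3.489×10⁴)⁴ = 0.099225 × 0.0834068 = 8.28×10⁻³.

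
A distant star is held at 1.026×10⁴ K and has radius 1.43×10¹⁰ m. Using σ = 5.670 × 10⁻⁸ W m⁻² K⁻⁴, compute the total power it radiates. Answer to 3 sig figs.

Surface area A = 4πR² = 4π(1.43×10¹⁰ m)² = 2.56970×10²¹ m².
P = σAT⁴ = 5.670×10⁻⁸ × 2.56970×10²¹ × (1.026×10⁴)⁴ = 1.61×10³⁰ W.

P ≈ 1.61×10³⁰ W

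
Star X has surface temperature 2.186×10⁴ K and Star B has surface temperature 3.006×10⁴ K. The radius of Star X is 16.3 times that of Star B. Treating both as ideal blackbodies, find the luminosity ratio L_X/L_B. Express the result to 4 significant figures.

L ∝ R²T⁴, so L_X/L_B = (R_X/R_B)²(T_X/T_B)⁴ = (16.3)² × (2.186×10⁴/3.006×10⁴)⁴ = 265.69 × 0.279669 = 74.31.

L_X/L_B ≈ 74.31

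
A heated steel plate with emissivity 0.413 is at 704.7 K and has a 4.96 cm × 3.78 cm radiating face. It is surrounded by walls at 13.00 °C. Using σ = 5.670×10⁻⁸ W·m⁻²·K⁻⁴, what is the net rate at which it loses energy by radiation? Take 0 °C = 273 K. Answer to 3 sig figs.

Net loss ≈ 10.5 W

Surroundings: T = 13.00 °C + 273 = 286.00 K.
Area A = 0.0496 × 0.0378 = 1.87488×10⁻³ m².
Net radiated power P_net = εσA(T⁴ − T₀⁴) = 0.413×5.670×10⁻⁸×1.87488×10⁻³×(704.7⁴ − 286.00⁴).
T⁴ − T₀⁴ = 2.46614×10¹¹ − 6.69059×10⁹ = 2.39923×10¹¹ K⁴, so P_net = 10.5 W.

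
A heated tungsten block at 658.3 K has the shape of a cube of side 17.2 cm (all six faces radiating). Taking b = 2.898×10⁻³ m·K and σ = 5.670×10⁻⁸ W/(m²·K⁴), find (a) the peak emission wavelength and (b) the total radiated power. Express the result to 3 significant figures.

(a) λ_max = b/T = 2.898×10⁻³/658.3 = 4.402×10⁻⁶ m = 4.40 μm.
Area A = 6s² = 6×(0.172 m)² = 0.177504 m².
(b) P = σAT⁴ = 5.670×10⁻⁸×0.177504×(658.3)⁴ = 1.89×10³ W.

λ_max ≈ 4.40 μm; P ≈ 1.89×10³ W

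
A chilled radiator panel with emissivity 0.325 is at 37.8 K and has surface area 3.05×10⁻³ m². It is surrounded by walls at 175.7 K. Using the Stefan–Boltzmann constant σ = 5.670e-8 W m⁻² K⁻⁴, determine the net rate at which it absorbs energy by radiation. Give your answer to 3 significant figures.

Area A = 3.05×10⁻³ m².
Net radiated power P_net = εσA(T⁴ − T₀⁴) = 0.325×5.670×10⁻⁸×3.05×10⁻³×(37.8⁴ − 175.7⁴).
T⁴ − T₀⁴ = 2.04158×10⁶ − 9.52987×10⁸ = -9.50945×10⁸ K⁴, so P_net = -0.0534 W — negative, meaning a net gain of 0.0534 W.

Net gain ≈ 0.0534 W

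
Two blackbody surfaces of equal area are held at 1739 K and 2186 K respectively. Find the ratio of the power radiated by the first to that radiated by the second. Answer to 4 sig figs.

P₁/P₂ ≈ 0.4005

With equal areas, P₁/P₂ = (T₁/T₂)⁴ = (1739/2186)⁴ = 0.4005.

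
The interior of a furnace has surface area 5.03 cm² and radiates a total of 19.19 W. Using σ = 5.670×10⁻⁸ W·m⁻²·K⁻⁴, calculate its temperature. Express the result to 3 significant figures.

Area A = 5.03 cm² = 5.03×10⁻⁴ m².
P = σAT⁴ ⇒ T = (P/(σA))^(1/4) = (19.19/(5.670×10⁻⁸×5.03×10⁻⁴))^(1/4) = 906 K.

T ≈ 906 K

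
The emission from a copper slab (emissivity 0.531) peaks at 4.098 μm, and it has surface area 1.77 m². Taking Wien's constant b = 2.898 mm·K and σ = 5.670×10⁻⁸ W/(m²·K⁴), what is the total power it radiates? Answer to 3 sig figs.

Wien's law: T = b/λ_max = 2.898×10⁻³/4.098×10⁻⁶ = 707.174 K.
Area A = 1.77 m².
Then P = εσAT⁴ = 0.531×5.670×10⁻⁸×1.77×(707.174)⁴ = 1.33×10⁴ W.

P ≈ 1.33×10⁴ W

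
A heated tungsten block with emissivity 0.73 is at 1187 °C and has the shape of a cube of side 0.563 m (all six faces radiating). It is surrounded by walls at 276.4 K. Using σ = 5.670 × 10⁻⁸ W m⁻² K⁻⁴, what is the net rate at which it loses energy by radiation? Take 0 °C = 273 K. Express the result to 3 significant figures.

T = 1187 °C + 273 = 1460 K.
Area A = 6s² = 6×(0.563 m)² = 1.90181 m².
Net radiated power P_net = εσA(T⁴ − T₀⁴) = 0.73×5.670×10⁻⁸×1.90181×(1460⁴ − 276.4⁴).
T⁴ − T₀⁴ = 4.54372×10¹² − 5.83650×10⁹ = 4.53788×10¹² K⁴, so P_net = 3.57×10⁵ W.

Net loss ≈ 3.57×10⁵ W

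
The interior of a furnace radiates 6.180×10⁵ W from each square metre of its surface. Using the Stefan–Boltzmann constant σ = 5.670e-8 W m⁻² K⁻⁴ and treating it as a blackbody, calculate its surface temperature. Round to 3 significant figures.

I = σT⁴, so T = (I/σ)^(1/4) = (6.180×10⁵/(5.670×10⁻⁸))^(1/4) = 1.82×10³ K.

T ≈ 1.82×10³ K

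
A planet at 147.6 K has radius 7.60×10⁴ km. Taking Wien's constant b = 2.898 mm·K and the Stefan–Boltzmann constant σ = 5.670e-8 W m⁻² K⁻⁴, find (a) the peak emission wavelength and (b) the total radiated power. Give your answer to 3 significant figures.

(a) λ_max = b/T = 2.898×10⁻³/147.6 = 1.963×10⁻⁵ m = 19.6 μm.
Surface area A = 4πR² = 4π(7.60×10⁷ m)² = 7.25834×10¹⁶ m².
(b) P = σAT⁴ = 5.670×10⁻⁸×7.25834×10¹⁶×(147.6)⁴ = 1.95×10¹⁸ W.

λ_max ≈ 19.6 μm; P ≈ 1.95×10¹⁸ W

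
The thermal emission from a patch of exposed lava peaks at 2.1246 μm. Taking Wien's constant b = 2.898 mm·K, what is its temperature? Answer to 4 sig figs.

T ≈ 1364 K

Wien's law gives T = b/λ_max = (2.898×10⁻³ m·K)/(2.1246×10⁻⁶ m) = 1364 K.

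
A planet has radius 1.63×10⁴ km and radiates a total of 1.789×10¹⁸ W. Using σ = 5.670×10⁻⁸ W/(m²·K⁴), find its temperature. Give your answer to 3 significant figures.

T ≈ 312 K

Surface area A = 4πR² = 4π(1.63×10⁷ m)² = 3.33876×10¹⁵ m².
P = σAT⁴ ⇒ T = (P/(σA))^(1/4) = (1.789×10¹⁸/(5.670×10⁻⁸×3.33876×10¹⁵))^(1/4) = 312 K.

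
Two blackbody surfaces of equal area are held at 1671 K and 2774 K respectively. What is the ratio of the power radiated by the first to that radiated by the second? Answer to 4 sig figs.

P₁/P₂ ≈ 0.1317

With equal areas, P₁/P₂ = (T₁/T₂)⁴ = (1671/2774)⁴ = 0.1317.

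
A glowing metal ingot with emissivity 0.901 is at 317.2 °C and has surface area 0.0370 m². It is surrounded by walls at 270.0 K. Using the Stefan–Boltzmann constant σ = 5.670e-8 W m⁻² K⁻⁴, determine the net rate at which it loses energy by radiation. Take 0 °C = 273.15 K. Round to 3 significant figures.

Net loss ≈ 220 W

T = 317.2 °C + 273.15 = 590.35 K.
Area A = 0.0370 m².
Net radiated power P_net = εσA(T⁴ − T₀⁴) = 0.901×5.670×10⁻⁸×0.0370×(590.35⁴ − 270.0⁴).
T⁴ − T₀⁴ = 1.21461×10¹¹ − 5.31441×10⁹ = 1.16147×10¹¹ K⁴, so P_net = 220 W.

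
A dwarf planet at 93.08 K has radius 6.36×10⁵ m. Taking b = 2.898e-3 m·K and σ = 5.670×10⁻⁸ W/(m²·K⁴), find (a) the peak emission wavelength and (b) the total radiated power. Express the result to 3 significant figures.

(a) λ_max = b/T = 2.898×10⁻³/93.08 = 3.113×10⁻⁵ m = 31.1 μm.
Surface area A = 4πR² = 4π(6.36×10⁵ m)² = 5.08305×10¹² m².
(b) P = σAT⁴ = 5.670×10⁻⁸×5.08305×10¹²×(93.08)⁴ = 2.16×10¹³ W.

λ_max ≈ 31.1 μm; P ≈ 2.16×10¹³ W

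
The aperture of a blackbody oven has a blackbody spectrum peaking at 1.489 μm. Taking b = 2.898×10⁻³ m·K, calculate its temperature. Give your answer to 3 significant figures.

Wien's law gives T = b/λ_max = (2.898×10⁻³ m·K)/(1.489×10⁻⁶ m) = 1.95×10³ K.

T ≈ 1.95×10³ K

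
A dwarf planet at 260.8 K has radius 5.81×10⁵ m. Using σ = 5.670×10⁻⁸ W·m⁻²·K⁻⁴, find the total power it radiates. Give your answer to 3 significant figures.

Surface area A = 4πR² = 4π(5.81×10⁵ m)² = 4.24192×10¹² m².
P = σAT⁴ = 5.670×10⁻⁸ × 4.24192×10¹² × (260.8)⁴ = 1.11×10¹⁵ W.

P ≈ 1.11×10¹⁵ W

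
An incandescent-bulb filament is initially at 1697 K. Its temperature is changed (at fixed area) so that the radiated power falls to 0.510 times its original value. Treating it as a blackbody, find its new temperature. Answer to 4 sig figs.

T₂ ≈ 1434 K

P ∝ T⁴, so T₂/T₁ = (P₂/P₁)^(1/4) = (0.510)^(1/4) = 0.845070.
T₂ = 1697 × 0.845070 = 1434 K.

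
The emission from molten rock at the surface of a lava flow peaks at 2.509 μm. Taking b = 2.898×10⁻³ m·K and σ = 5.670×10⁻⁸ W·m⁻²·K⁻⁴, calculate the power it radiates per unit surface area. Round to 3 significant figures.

Wien's law: T = b/λ_max = 2.898×10⁻³/2.509×10⁻⁶ = 1155.04 K.
Then I = σT⁴ = 5.670×10⁻⁸×(1155.04)⁴ = 1.01×10⁵ W/m².

I ≈ 1.01×10⁵ W/m²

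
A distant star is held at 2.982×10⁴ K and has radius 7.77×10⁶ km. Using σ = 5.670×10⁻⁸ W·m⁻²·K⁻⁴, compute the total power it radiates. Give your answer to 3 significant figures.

Surface area A = 4πR² = 4π(7.77×10⁹ m)² = 7.58668×10²⁰ m².
P = σAT⁴ = 5.670×10⁻⁸ × 7.58668×10²⁰ × (2.982×10⁴)⁴ = 3.40×10³¹ W.

P ≈ 3.40×10³¹ W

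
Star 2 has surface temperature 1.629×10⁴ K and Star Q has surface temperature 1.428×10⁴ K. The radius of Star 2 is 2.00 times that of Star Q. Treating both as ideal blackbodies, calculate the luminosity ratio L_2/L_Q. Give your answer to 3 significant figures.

L_2/L_Q ≈ 6.77

L ∝ R²T⁴, so L_2/L_Q = (R_2/R_Q)²(T_2/T_Q)⁴ = (2.00)² × (1.629×10⁴/1.428×10⁴)⁴ = 4 × 1.69345 = 6.77.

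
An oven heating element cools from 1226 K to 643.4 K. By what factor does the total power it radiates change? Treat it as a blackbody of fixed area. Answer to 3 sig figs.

P₂/P₁ ≈ 0.0759

P ∝ T⁴, so P₂/P₁ = (T₂/T₁)⁴ = (643.4/1226)⁴ = (0.524796)⁴ = 0.0759.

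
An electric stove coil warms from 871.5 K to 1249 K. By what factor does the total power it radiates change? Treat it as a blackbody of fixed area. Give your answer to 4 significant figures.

P₂/P₁ ≈ 4.219

P ∝ T⁴, so P₂/P₁ = (T₂/T₁)⁴ = (1249/871.5)⁴ = (1.43316)⁴ = 4.219.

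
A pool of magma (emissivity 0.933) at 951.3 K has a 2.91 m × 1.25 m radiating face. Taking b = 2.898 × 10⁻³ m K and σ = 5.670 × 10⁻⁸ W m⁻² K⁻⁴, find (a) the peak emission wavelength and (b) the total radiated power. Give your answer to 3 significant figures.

(a) λ_max = b/T = 2.898×10⁻³/951.3 = 3.046×10⁻⁶ m = 3.05 μm.
Area A = 2.91 × 1.25 = 3.6375 m².
(b) P = εσAT⁴ = 0.933×5.670×10⁻⁸×3.6375×(951.3)⁴ = 1.58×10⁵ W.

λ_max ≈ 3.05 μm; P ≈ 1.58×10⁵ W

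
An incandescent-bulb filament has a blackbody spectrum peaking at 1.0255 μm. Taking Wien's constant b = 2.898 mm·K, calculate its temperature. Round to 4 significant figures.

T ≈ 2826 K

Wien's law gives T = b/λ_max = (2.898×10⁻³ m·K)/(1.0255×10⁻⁶ m) = 2826 K.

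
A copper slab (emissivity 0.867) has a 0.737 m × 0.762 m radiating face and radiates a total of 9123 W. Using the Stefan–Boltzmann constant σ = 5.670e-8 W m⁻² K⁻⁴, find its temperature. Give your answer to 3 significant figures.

T ≈ 758 K

Area A = 0.737 × 0.762 = 0.561594 m².
P = εσAT⁴ ⇒ T = (P/(εσA))^(1/4) = (9123/(0.867×5.670×10⁻⁸×0.561594))^(1/4) = 758 K.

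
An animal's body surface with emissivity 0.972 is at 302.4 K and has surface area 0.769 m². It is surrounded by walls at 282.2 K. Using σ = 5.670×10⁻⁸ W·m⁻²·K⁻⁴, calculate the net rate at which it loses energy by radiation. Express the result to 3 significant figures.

Area A = 0.769 m².
Net radiated power P_net = εσA(T⁴ − T₀⁴) = 0.972×5.670×10⁻⁸×0.769×(302.4⁴ − 282.2⁴).
T⁴ − T₀⁴ = 8.36233×10⁹ − 6.34203×10⁹ = 2.02030×10⁹ K⁴, so P_net = 85.6 W.

Net loss ≈ 85.6 W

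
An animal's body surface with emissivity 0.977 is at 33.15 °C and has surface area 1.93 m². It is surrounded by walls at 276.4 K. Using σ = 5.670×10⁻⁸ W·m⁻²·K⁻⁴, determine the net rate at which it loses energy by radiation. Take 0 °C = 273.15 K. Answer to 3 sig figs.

Net loss ≈ 317 W

T = 33.15 °C + 273.15 = 306.30 K.
Area A = 1.93 m².
Net radiated power P_net = εσA(T⁴ − T₀⁴) = 0.977×5.670×10⁻⁸×1.93×(306.30⁴ − 276.4⁴).
T⁴ − T₀⁴ = 8.80213×10⁹ − 5.83650×10⁹ = 2.96563×10⁹ K⁴, so P_net = 317 W.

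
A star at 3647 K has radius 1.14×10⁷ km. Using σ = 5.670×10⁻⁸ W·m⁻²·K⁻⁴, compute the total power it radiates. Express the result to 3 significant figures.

P ≈ 1.64×10²⁸ W

Surface area A = 4πR² = 4π(1.14×10¹⁰ m)² = 1.63313×10²¹ m².
P = σAT⁴ = 5.670×10⁻⁸ × 1.63313×10²¹ × (3647)⁴ = 1.64×10²⁸ W.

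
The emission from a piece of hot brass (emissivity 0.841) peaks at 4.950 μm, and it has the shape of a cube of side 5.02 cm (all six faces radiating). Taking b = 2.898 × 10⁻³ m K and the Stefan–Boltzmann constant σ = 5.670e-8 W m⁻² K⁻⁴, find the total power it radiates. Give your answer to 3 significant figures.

Wien's law: T = b/λ_max = 2.898×10⁻³/4.950×10⁻⁶ = 585.455 K.
Area A = 6s² = 6×(0.0502 m)² = 0.0151202 m².
Then P = εσAT⁴ = 0.841×5.670×10⁻⁸×0.0151202×(585.455)⁴ = 84.7 W.

P ≈ 84.7 W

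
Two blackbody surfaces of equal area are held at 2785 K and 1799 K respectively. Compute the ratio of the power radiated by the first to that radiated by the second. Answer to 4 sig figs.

P₁/P₂ ≈ 5.743

With equal areas, P₁/P₂ = (T₁/T₂)⁴ = (2785/1799)⁴ = 5.743.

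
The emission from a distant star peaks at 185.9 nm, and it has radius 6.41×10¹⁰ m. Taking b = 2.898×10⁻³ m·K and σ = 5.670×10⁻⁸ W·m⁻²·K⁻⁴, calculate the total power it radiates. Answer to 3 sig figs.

P ≈ 1.73×10³² W

Wien's law: T = b/λ_max = 2.898×10⁻³/1.859×10⁻⁷ = 15589.0 K.
Surface area A = 4πR² = 4π(6.41×10¹⁰ m)² = 5.16328×10²² m².
Then P = σAT⁴ = 5.670×10⁻⁸×5.16328×10²²×(15589.0)⁴ = 1.73×10³² W.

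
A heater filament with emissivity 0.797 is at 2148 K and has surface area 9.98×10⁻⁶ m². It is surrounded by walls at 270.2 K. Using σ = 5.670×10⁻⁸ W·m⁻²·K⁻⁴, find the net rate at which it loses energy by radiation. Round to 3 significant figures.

Area A = 9.98×10⁻⁶ m².
Net radiated power P_net = εσA(T⁴ − T₀⁴) = 0.797×5.670×10⁻⁸×9.98×10⁻⁶×(2148⁴ − 270.2⁴).
T⁴ − T₀⁴ = 2.12881×10¹³ − 5.33017×10⁹ = 2.12828×10¹³ K⁴, so P_net = 9.60 W.

Net loss ≈ 9.60 W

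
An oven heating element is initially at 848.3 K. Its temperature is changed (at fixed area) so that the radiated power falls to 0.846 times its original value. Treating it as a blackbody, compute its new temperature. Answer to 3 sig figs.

T₂ ≈ 814 K

P ∝ T⁴, so T₂/T₁ = (P₂/P₁)^(1/4) = (0.846)^(1/4) = 0.959053.
T₂ = 848.3 × 0.959053 = 814 K.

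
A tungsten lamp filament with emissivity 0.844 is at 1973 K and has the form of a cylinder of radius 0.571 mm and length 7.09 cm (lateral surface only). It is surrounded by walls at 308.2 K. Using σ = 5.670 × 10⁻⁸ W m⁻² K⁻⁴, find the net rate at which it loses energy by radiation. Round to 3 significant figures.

Net loss ≈ 184 W

Lateral area A = 2πrL = 2π×5.71×10⁻⁴×0.0709 = 2.54368×10⁻⁴ m².
Net radiated power P_net = εσA(T⁴ − T₀⁴) = 0.844×5.670×10⁻⁸×2.54368×10⁻⁴×(1973⁴ − 308.2⁴).
T⁴ − T₀⁴ = 1.51533×10¹³ − 9.02258×10⁹ = 1.51443×10¹³ K⁴, so P_net = 184 W.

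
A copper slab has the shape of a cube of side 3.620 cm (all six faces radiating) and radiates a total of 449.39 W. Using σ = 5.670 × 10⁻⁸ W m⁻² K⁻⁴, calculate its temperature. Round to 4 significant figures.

T ≈ 1002 K

Area A = 6s² = 6×(0.03620 m)² = 7.86264×10⁻³ m².
P = σAT⁴ ⇒ T = (P/(σA))^(1/4) = (449.39/(5.670×10⁻⁸×7.86264×10⁻³))^(1/4) = 1002 K.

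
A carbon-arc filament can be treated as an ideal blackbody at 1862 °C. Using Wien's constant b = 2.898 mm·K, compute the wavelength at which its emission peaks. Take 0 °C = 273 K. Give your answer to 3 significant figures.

λ_max ≈ 1.36 μm

T = 1862 °C + 273 = 2135 K.
Wien's displacement law: λ_max = b/T = (2.898×10⁻³ m·K)/(2135 K) = 1.357×10⁻⁶ m.
That is 1.36 μm, in the infrared range.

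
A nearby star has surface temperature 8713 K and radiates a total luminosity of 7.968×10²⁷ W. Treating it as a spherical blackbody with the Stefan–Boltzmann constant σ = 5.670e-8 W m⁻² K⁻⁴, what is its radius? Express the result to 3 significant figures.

R ≈ 1.39×10⁹ m

L = 4πR²σT⁴ ⇒ R = √(L/(4πσT⁴)).
σT⁴ = 3.26779×10⁸ W/m², so R = √(7.968×10²⁷/(4π×3.26779×10⁸)) = 1.39×10⁹ m.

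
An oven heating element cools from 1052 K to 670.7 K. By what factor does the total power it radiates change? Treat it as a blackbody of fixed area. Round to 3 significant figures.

P ∝ T⁴, so P₂/P₁ = (T₂/T₁)⁴ = (670.7/1052)⁴ = (0.637548)⁴ = 0.165.

P₂/P₁ ≈ 0.165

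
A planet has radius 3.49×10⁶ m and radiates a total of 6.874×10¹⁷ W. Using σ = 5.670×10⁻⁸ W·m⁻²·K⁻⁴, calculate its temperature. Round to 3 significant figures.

T ≈ 531 K

Surface area A = 4πR² = 4π(3.49×10⁶ m)² = 1.53060×10¹⁴ m².
P = σAT⁴ ⇒ T = (P/(σA))^(1/4) = (6.874×10¹⁷/(5.670×10⁻⁸×1.53060×10¹⁴))^(1/4) = 531 K.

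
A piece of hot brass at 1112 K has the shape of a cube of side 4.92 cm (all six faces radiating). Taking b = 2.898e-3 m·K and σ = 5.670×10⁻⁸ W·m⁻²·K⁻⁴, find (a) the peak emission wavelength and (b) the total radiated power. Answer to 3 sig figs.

λ_max ≈ 2.61×10³ nm; P ≈ 1.26×10³ W

(a) λ_max = b/T = 2.898×10⁻³/1112 = 2.606×10⁻⁶ m = 2.61×10³ nm.
Area A = 6s² = 6×(0.0492 m)² = 0.0145238 m².
(b) P = σAT⁴ = 5.670×10⁻⁸×0.0145238×(1112)⁴ = 1.26×10³ W.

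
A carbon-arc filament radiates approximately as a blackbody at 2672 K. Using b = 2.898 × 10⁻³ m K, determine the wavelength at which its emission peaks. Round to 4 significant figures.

Wien's displacement law: λ_max = b/T = (2.898×10⁻³ m·K)/(2672 K) = 1.0846×10⁻⁶ m.
That is 1085 nm, in the infrared range.

λ_max ≈ 1085 nm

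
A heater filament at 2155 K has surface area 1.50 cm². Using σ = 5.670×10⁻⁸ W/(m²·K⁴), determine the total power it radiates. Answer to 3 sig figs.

P ≈ 183 W

Area A = 1.50 cm² = 1.50×10⁻⁴ m².
P = σAT⁴ = 5.670×10⁻⁸ × 1.50×10⁻⁴ × (2155)⁴ = 183 W.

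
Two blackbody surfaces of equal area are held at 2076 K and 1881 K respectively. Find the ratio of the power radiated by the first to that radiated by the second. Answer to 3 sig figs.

With equal areas, P₁/P₂ = (T₁/T₂)⁴ = (2076/1881)⁴ = 1.48.

P₁/P₂ ≈ 1.48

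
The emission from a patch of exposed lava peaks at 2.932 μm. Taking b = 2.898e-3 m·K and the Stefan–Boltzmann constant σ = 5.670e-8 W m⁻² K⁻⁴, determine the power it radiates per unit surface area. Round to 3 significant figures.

I ≈ 5.41×10⁴ W/m²

Wien's law: T = b/λ_max = 2.898×10⁻³/2.932×10⁻⁶ = 988.404 K.
Then I = σT⁴ = 5.670×10⁻⁸×(988.404)⁴ = 5.41×10⁴ W/m².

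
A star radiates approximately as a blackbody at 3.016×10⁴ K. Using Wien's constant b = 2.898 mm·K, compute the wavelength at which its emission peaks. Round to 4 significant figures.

λ_max ≈ 96.09 nm

Wien's displacement law: λ_max = b/T = (2.898×10⁻³ m·K)/(3.016×10⁴ K) = 9.6088×10⁻⁸ m.
That is 96.09 nm, in the ultraviolet range.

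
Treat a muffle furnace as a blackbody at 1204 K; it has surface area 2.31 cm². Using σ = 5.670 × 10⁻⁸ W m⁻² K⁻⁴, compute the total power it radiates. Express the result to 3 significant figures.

Area A = 2.31 cm² = 2.31×10⁻⁴ m².
P = σAT⁴ = 5.670×10⁻⁸ × 2.31×10⁻⁴ × (1204)⁴ = 27.5 W.

P ≈ 27.5 W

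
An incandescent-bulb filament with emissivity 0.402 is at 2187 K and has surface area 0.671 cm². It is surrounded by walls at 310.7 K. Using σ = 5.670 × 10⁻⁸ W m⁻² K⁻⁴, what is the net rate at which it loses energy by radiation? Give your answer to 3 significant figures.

Net loss ≈ 35.0 W

Area A = 0.671 cm² = 6.71×10⁻⁵ m².
Net radiated power P_net = εσA(T⁴ − T₀⁴) = 0.402×5.670×10⁻⁸×6.71×10⁻⁵×(2187⁴ − 310.7⁴).
T⁴ − T₀⁴ = 2.28768×10¹³ − 9.31891×10⁹ = 2.28675×10¹³ K⁴, so P_net = 35.0 W.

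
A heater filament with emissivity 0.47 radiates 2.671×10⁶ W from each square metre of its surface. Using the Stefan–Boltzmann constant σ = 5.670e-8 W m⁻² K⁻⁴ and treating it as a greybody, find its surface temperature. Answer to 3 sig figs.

T ≈ 3.16×10³ K

I = εσT⁴, so T = (I/εσ)^(1/4) = (2.671×10⁶/(0.47×5.670×10⁻⁸))^(1/4) = 3.16×10³ K.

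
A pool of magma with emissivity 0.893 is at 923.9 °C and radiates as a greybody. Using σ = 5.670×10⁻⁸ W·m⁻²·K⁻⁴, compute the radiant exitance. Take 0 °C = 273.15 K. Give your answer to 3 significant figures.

T = 923.9 °C + 273.15 = 1197.05 K.
Stefan–Boltzmann: I = εσT⁴ = 0.893 × 5.670×10⁻⁸ × (1197.05)⁴ = 1.04×10⁵ W/m².

I ≈ 1.04×10⁵ W/m²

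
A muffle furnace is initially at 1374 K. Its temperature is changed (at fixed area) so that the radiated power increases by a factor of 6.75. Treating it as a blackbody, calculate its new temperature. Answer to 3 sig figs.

P ∝ T⁴, so T₂/T₁ = (P₂/P₁)^(1/4) = (6.75)^(1/4) = 1.61185.
T₂ = 1374 × 1.61185 = 2.21×10³ K.

T₂ ≈ 2.21×10³ K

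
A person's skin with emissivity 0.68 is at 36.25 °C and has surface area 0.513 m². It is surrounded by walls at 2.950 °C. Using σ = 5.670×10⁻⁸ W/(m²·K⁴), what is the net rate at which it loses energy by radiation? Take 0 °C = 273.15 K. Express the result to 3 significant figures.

T = 36.25 °C + 273.15 = 309.40 K.
Surroundings: T = 2.950 °C + 273.15 = 276.100 K.
Area A = 0.513 m².
Net radiated power P_net = εσA(T⁴ − T₀⁴) = 0.68×5.670×10⁻⁸×0.513×(309.40⁴ − 276.100⁴).
T⁴ − T₀⁴ = 9.16392×10⁹ − 5.81120×10⁹ = 3.35272×10⁹ K⁴, so P_net = 66.3 W.

Net loss ≈ 66.3 W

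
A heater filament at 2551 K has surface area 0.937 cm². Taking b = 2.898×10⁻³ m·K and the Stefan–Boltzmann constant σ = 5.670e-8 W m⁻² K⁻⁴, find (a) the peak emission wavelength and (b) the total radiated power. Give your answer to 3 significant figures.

λ_max ≈ 1.14 μm; P ≈ 225 W

(a) λ_max = b/T = 2.898×10⁻³/2551 = 1.136×10⁻⁶ m = 1.14 μm.
Area A = 0.937 cm² = 9.37×10⁻⁵ m².
(b) P = σAT⁴ = 5.670×10⁻⁸×9.37×10⁻⁵×(2551)⁴ = 225 W.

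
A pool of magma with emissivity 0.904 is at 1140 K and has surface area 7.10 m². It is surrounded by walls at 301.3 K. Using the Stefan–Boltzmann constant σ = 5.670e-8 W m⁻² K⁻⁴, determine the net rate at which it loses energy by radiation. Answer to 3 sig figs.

Net loss ≈ 6.12×10⁵ W

Area A = 7.10 m².
Net radiated power P_net = εσA(T⁴ − T₀⁴) = 0.904×5.670×10⁻⁸×7.10×(1140⁴ − 301.3⁴).
T⁴ − T₀⁴ = 1.68896×10¹² − 8.24132×10⁹ = 1.68072×10¹² K⁴, so P_net = 6.12×10⁵ W.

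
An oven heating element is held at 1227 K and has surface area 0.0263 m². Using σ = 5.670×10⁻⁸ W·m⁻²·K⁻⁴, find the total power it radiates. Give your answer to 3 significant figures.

P ≈ 3.38×10³ W

Area A = 0.0263 m².
P = σAT⁴ = 5.670×10⁻⁸ × 0.0263 × (1227)⁴ = 3.38×10³ W.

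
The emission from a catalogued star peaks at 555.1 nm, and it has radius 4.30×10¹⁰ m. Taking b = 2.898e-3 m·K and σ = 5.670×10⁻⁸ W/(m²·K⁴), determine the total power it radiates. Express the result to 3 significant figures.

P ≈ 9.79×10²⁹ W

Wien's law: T = b/λ_max = 2.898×10⁻³/5.551×10⁻⁷ = 5220.68 K.
Surface area A = 4πR² = 4π(4.30×10¹⁰ m)² = 2.32352×10²² m².
Then P = σAT⁴ = 5.670×10⁻⁸×2.32352×10²²×(5220.68)⁴ = 9.79×10²⁹ W.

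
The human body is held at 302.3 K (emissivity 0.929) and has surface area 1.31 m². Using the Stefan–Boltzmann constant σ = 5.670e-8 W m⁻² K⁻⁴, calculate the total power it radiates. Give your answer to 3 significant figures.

Area A = 1.31 m².
P = εσAT⁴ = 0.929 × 5.670×10⁻⁸ × 1.31 × (302.3)⁴ = 576 W.

P ≈ 576 W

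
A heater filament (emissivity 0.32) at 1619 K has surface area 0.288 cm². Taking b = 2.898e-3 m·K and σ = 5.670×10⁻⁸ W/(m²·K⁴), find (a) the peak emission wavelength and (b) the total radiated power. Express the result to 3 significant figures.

(a) λ_max = b/T = 2.898×10⁻³/1619 = 1.790×10⁻⁶ m = 1.79 μm.
Area A = 0.288 cm² = 2.88×10⁻⁵ m².
(b) P = εσAT⁴ = 0.32×5.670×10⁻⁸×2.88×10⁻⁵×(1619)⁴ = 3.59 W.

λ_max ≈ 1.79 μm; P ≈ 3.59 W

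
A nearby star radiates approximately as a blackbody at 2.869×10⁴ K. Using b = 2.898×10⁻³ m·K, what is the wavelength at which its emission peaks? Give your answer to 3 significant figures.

λ_max ≈ 101 nm

Wien's displacement law: λ_max = b/T = (2.898×10⁻³ m·K)/(2.869×10⁴ K) = 1.010×10⁻⁷ m.
That is 101 nm, in the ultraviolet range.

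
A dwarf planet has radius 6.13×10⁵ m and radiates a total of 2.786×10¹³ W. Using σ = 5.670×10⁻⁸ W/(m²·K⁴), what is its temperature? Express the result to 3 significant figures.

T ≈ 101 K

Surface area A = 4πR² = 4π(6.13×10⁵ m)² = 4.72205×10¹² m².
P = σAT⁴ ⇒ T = (P/(σA))^(1/4) = (2.786×10¹³/(5.670×10⁻⁸×4.72205×10¹²))^(1/4) = 101 K.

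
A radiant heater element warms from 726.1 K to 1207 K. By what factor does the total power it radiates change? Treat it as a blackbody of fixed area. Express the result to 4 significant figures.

P ∝ T⁴, so P₂/P₁ = (T₂/T₁)⁴ = (1207/726.1)⁴ = (1.66231)⁴ = 7.636.

P₂/P₁ ≈ 7.636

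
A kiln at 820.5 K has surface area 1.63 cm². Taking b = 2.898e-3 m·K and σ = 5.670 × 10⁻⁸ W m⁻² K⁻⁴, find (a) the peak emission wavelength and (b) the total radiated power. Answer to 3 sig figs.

(a) λ_max = b/T = 2.898×10⁻³/820.5 = 3.532×10⁻⁶ m = 3.53 μm.
Area A = 1.63 cm² = 1.63×10⁻⁴ m².
(b) P = σAT⁴ = 5.670×10⁻⁸×1.63×10⁻⁴×(820.5)⁴ = 4.19 W.

λ_max ≈ 3.53 μm; P ≈ 4.19 W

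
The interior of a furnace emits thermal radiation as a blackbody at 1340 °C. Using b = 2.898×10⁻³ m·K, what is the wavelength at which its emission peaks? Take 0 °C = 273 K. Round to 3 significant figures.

T = 1340 °C + 273 = 1613 K.
Wien's displacement law: λ_max = b/T = (2.898×10⁻³ m·K)/(1613 K) = 1.797×10⁻⁶ m.
That is 1.80 μm, in the infrared range.

λ_max ≈ 1.80 μm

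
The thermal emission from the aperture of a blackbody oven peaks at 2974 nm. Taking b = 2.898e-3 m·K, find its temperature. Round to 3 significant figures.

Wien's law gives T = b/λ_max = (2.898×10⁻³ m·K)/(2.974×10⁻⁶ m) = 974 K.

T ≈ 974 K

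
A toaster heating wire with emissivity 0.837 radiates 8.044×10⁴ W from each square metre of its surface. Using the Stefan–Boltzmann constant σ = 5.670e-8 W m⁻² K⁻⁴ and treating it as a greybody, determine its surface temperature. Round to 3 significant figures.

T ≈ 1.14×10³ K

I = εσT⁴, so T = (I/εσ)^(1/4) = (8.044×10⁴/(0.837×5.670×10⁻⁸))^(1/4) = 1.14×10³ K.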